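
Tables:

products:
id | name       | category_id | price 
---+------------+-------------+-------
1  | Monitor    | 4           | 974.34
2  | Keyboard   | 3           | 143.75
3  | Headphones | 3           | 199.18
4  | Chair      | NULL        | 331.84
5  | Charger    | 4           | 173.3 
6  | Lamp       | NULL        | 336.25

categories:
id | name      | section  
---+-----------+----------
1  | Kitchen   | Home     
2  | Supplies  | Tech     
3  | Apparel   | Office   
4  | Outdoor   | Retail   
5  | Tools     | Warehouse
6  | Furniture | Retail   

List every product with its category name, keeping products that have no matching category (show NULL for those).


LEFT JOIN keeps every row from products (the left table); where category_id has no match in categories, the category columns become NULL. Walk through each product:
  - product 1 (Monitor): category_id=4 -> matches Outdoor
  - product 2 (Keyboard): category_id=3 -> matches Apparel
  - product 3 (Headphones): category_id=3 -> matches Apparel
  - product 4 (Chair): category_id=NULL, no match -> kept with NULL
  - product 5 (Charger): category_id=4 -> matches Outdoor
  - product 6 (Lamp): category_id=NULL, no match -> kept with NULL
All 6 rows appear; 2 have NULL category.

SQL:
SELECT a.name, b.name AS category
FROM products a
LEFT JOIN categories b ON a.category_id = b.id

Result:
name       | category
-----------+---------
Monitor    | Outdoor 
Keyboard   | Apparel 
Headphones | Apparel 
Chair      | NULL    
Charger    | Outdoor 
Lamp       | NULL    


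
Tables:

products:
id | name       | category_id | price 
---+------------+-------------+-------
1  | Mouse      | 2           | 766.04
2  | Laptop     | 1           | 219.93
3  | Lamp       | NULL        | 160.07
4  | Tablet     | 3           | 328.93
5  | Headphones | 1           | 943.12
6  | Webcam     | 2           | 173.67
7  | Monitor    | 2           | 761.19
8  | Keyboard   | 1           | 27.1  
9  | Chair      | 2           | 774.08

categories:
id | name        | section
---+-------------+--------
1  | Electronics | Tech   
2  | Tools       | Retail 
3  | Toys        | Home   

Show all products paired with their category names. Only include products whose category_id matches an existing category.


INNER JOIN keeps only products rows whose category_id matches an id in categories. Walk through each product:
  - product 1 (Mouse): category_id=2 -> matches Tools
  - product 2 (Laptop): category_id=1 -> matches Electronics
  - product 3 (Lamp): category_id=NULL, no match -> dropped
  - product 4 (Tablet): category_id=3 -> matches Toys
  - product 5 (Headphones): category_id=1 -> matches Electronics
  - product 6 (Webcam): category_id=2 -> matches Tools
  - product 7 (Monitor): category_id=2 -> matches Tools
  - product 8 (Keyboard): category_id=1 -> matches Electronics
  - product 9 (Chair): category_id=2 -> matches Tools
So 1 of 9 rows is dropped.

SQL:
SELECT a.name, b.name AS category
FROM products a
INNER JOIN categories b ON a.category_id = b.id

Result:
name       | category   
-----------+------------
Mouse      | Tools      
Laptop     | Electronics
Tablet     | Toys       
Headphones | Electronics
Webcam     | Tools      
Monitor    | Tools      
Keyboard   | Electronics
Chair      | Tools      


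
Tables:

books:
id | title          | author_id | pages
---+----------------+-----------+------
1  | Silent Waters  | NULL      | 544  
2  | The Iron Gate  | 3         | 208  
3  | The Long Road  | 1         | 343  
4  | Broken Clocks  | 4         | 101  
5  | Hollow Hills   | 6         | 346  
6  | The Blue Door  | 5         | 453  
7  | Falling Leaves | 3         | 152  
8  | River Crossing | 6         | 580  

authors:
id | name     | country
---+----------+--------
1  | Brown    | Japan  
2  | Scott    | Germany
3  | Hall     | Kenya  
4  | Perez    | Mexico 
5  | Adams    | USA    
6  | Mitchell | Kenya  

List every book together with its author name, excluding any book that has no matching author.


INNER JOIN keeps only books rows whose author_id matches an id in authors. Walk through each book:
  - book 1 (Silent Waters): author_id=NULL, no match -> dropped
  - book 2 (The Iron Gate): author_id=3 -> matches Hall
  - book 3 (The Long Road): author_id=1 -> matches Brown
  - book 4 (Broken Clocks): author_id=4 -> matches Perez
  - book 5 (Hollow Hills): author_id=6 -> matches Mitchell
  - book 6 (The Blue Door): author_id=5 -> matches Adams
  - book 7 (Falling Leaves): author_id=3 -> matches Hall
  - book 8 (River Crossing): author_id=6 -> matches Mitchell
So 1 of 8 rows is dropped.

SQL:
SELECT a.title, b.name AS author
FROM books a
INNER JOIN authors b ON a.author_id = b.id

Result:
title          | author  
---------------+---------
The Iron Gate  | Hall    
The Long Road  | Brown   
Broken Clocks  | Perez   
Hollow Hills   | Mitchell
The Blue Door  | Adams   
Falling Leaves | Hall    
River Crossing | Mitchell


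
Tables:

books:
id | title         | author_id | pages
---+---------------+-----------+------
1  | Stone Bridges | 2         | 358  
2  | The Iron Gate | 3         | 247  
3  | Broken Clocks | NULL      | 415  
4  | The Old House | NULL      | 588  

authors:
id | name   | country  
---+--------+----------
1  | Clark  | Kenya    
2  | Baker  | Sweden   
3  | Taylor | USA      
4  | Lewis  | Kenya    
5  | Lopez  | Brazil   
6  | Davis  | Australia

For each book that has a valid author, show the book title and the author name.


INNER JOIN keeps only books rows whose author_id matches an id in authors. Walk through each book:
  - book 1 (Stone Bridges): author_id=2 -> matches Baker
  - book 2 (The Iron Gate): author_id=3 -> matches Taylor
  - book 3 (Broken Clocks): author_id=NULL, no match -> dropped
  - book 4 (The Old House): author_id=NULL, no match -> dropped
So 2 of 4 rows are dropped.

SQL:
SELECT a.title, b.name AS author
FROM books a
INNER JOIN authors b ON a.author_id = b.id

Result:
title         | author
--------------+-------
Stone Bridges | Baker 
The Iron Gate | Taylor


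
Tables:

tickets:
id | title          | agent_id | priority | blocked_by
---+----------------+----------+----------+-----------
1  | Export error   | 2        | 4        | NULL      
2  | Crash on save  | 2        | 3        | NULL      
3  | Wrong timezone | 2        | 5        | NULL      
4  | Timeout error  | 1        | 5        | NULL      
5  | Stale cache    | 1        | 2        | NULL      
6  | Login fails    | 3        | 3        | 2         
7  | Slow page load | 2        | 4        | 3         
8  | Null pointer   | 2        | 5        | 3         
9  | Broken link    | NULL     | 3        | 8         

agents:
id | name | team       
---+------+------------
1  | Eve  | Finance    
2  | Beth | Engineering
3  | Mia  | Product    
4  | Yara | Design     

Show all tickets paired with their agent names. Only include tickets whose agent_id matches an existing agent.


INNER JOIN keeps only tickets rows whose agent_id matches an id in agents. Walk through each ticket:
  - ticket 1 (Export error): agent_id=2 -> matches Beth
  - ticket 2 (Crash on save): agent_id=2 -> matches Beth
  - ticket 3 (Wrong timezone): agent_id=2 -> matches Beth
  - ticket 4 (Timeout error): agent_id=1 -> matches Eve
  - ticket 5 (Stale cache): agent_id=1 -> matches Eve
  - ticket 6 (Login fails): agent_id=3 -> matches Mia
  - ticket 7 (Slow page load): agent_id=2 -> matches Beth
  - ticket 8 (Null pointer): agent_id=2 -> matches Beth
  - ticket 9 (Broken link): agent_id=NULL, no match -> dropped
So 1 of 9 rows is dropped.

SQL:
SELECT a.title, b.name AS agent
FROM tickets a
INNER JOIN agents b ON a.agent_id = b.id

Result:
title          | agent
---------------+------
Export error   | Beth 
Crash on save  | Beth 
Wrong timezone | Beth 
Timeout error  | Eve  
Stale cache    | Eve  
Login fails    | Mia  
Slow page load | Beth 
Null pointer   | Beth 


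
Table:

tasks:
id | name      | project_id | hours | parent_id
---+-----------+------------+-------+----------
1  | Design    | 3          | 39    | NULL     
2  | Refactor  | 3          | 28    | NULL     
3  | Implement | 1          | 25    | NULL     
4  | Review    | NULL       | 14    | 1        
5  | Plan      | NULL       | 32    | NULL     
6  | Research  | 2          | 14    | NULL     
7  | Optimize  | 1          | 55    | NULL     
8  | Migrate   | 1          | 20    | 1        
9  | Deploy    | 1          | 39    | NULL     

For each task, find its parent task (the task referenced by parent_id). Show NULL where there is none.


This is a self-join: tasks is joined to a second copy of itself, matching each row's parent_id to another row's id. Use LEFT JOIN so rows with parent_id=NULL are kept.
  - task 1 (Design): parent_id=NULL -> NULL
  - task 2 (Refactor): parent_id=NULL -> NULL
  - task 3 (Implement): parent_id=NULL -> NULL
  - task 4 (Review): parent_id=1 -> Design
  - task 5 (Plan): parent_id=NULL -> NULL
  - task 6 (Research): parent_id=NULL -> NULL
  - task 7 (Optimize): parent_id=NULL -> NULL
  - task 8 (Migrate): parent_id=1 -> Design
  - task 9 (Deploy): parent_id=NULL -> NULL

SQL:
SELECT a.name AS item, b.name AS parent
FROM tasks a
LEFT JOIN tasks b ON a.parent_id = b.id

Result:
item      | parent
----------+-------
Design    | NULL  
Refactor  | NULL  
Implement | NULL  
Review    | Design
Plan      | NULL  
Research  | NULL  
Optimize  | NULL  
Migrate   | Design
Deploy    | NULL  


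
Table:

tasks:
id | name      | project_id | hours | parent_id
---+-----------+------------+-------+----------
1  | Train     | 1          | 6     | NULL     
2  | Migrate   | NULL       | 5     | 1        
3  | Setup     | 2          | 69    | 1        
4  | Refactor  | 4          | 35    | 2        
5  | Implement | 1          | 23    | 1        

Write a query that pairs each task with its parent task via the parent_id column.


This is a self-join: tasks is joined to a second copy of itself, matching each row's parent_id to another row's id. Use LEFT JOIN so rows with parent_id=NULL are kept.
  - task 1 (Train): parent_id=NULL -> NULL
  - task 2 (Migrate): parent_id=1 -> Train
  - task 3 (Setup): parent_id=1 -> Train
  - task 4 (Refactor): parent_id=2 -> Migrate
  - task 5 (Implement): parent_id=1 -> Train

SQL:
SELECT a.name AS item, b.name AS parent
FROM tasks a
LEFT JOIN tasks b ON a.parent_id = b.id

Result:
item      | parent 
----------+--------
Train     | NULL   
Migrate   | Train  
Setup     | Train  
Refactor  | Migrate
Implement | Train  


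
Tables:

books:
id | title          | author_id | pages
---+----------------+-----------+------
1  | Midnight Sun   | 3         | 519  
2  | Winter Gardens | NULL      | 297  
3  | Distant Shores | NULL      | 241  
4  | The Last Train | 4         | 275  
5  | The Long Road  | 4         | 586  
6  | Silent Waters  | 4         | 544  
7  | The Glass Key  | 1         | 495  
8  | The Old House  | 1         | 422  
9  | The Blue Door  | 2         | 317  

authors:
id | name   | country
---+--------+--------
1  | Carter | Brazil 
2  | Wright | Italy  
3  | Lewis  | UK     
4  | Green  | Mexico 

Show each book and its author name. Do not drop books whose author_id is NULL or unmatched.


LEFT JOIN keeps every row from books (the left table); where author_id has no match in authors, the author columns become NULL. Walk through each book:
  - book 1 (Midnight Sun): author_id=3 -> matches Lewis
  - book 2 (Winter Gardens): author_id=NULL, no match -> kept with NULL
  - book 3 (Distant Shores): author_id=NULL, no match -> kept with NULL
  - book 4 (The Last Train): author_id=4 -> matches Green
  - book 5 (The Long Road): author_id=4 -> matches Green
  - book 6 (Silent Waters): author_id=4 -> matches Green
  - book 7 (The Glass Key): author_id=1 -> matches Carter
  - book 8 (The Old House): author_id=1 -> matches Carter
  - book 9 (The Blue Door): author_id=2 -> matches Wright
All 9 rows appear; 2 have NULL author.

SQL:
SELECT a.title, b.name AS author
FROM books a
LEFT JOIN authors b ON a.author_id = b.id

Result:
title          | author
---------------+-------
Midnight Sun   | Lewis 
Winter Gardens | NULL  
Distant Shores | NULL  
The Last Train | Green 
The Long Road  | Green 
Silent Waters  | Green 
The Glass Key  | Carter
The Old House  | Carter
The Blue Door  | Wright


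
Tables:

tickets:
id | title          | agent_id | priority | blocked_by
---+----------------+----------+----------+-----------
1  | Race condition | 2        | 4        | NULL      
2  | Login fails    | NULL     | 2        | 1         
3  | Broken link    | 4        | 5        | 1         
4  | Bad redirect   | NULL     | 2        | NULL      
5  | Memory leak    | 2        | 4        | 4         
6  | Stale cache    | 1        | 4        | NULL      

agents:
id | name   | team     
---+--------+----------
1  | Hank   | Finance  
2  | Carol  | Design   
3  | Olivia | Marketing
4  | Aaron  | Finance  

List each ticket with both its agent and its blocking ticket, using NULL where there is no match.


Two LEFT JOINs from the same base table tickets: one to agents via agent_id, one to tickets itself via blocked_by. Both are LEFT so every ticket is preserved.
Match against agents:
  - ticket 1 (Race condition): agent_id=2 -> matches Carol
  - ticket 2 (Login fails): agent_id=NULL, no match -> kept with NULL
  - ticket 3 (Broken link): agent_id=4 -> matches Aaron
  - ticket 4 (Bad redirect): agent_id=NULL, no match -> kept with NULL
  - ticket 5 (Memory leak): agent_id=2 -> matches Carol
  - ticket 6 (Stale cache): agent_id=1 -> matches Hank
Match against tickets (self):
  - ticket 1 (Race condition): blocked_by=NULL -> NULL
  - ticket 2 (Login fails): blocked_by=1 -> Race condition
  - ticket 3 (Broken link): blocked_by=1 -> Race condition
  - ticket 4 (Bad redirect): blocked_by=NULL -> NULL
  - ticket 5 (Memory leak): blocked_by=4 -> Bad redirect
  - ticket 6 (Stale cache): blocked_by=NULL -> NULL

SQL:
SELECT a.title, b.name AS agent, c.title AS blocked_by
FROM tickets a
LEFT JOIN agents b ON a.agent_id = b.id
LEFT JOIN tickets c ON a.blocked_by = c.id

Result:
title          | agent | blocked_by    
---------------+-------+---------------
Race condition | Carol | NULL          
Login fails    | NULL  | Race condition
Broken link    | Aaron | Race condition
Bad redirect   | NULL  | NULL          
Memory leak    | Carol | Bad redirect  
Stale cache    | Hank  | NULL          


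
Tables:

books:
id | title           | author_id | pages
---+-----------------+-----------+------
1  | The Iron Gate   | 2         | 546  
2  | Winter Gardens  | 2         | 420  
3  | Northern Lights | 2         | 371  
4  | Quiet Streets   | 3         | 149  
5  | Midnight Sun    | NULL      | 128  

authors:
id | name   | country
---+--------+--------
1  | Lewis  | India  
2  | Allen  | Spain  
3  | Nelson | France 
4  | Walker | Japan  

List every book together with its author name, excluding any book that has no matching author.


INNER JOIN keeps only books rows whose author_id matches an id in authors. Walk through each book:
  - book 1 (The Iron Gate): author_id=2 -> matches Allen
  - book 2 (Winter Gardens): author_id=2 -> matches Allen
  - book 3 (Northern Lights): author_id=2 -> matches Allen
  - book 4 (Quiet Streets): author_id=3 -> matches Nelson
  - book 5 (Midnight Sun): author_id=NULL, no match -> dropped
So 1 of 5 rows is dropped.

SQL:
SELECT a.title, b.name AS author
FROM books a
INNER JOIN authors b ON a.author_id = b.id

Result:
title           | author
----------------+-------
The Iron Gate   | Allen 
Winter Gardens  | Allen 
Northern Lights | Allen 
Quiet Streets   | Nelson


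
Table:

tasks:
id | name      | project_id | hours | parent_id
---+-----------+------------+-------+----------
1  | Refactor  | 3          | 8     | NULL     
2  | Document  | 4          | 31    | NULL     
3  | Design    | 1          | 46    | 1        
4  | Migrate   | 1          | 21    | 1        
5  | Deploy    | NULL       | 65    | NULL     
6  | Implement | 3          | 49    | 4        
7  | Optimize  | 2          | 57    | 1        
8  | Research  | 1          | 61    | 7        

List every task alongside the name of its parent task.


This is a self-join: tasks is joined to a second copy of itself, matching each row's parent_id to another row's id. Use LEFT JOIN so rows with parent_id=NULL are kept.
  - task 1 (Refactor): parent_id=NULL -> NULL
  - task 2 (Document): parent_id=NULL -> NULL
  - task 3 (Design): parent_id=1 -> Refactor
  - task 4 (Migrate): parent_id=1 -> Refactor
  - task 5 (Deploy): parent_id=NULL -> NULL
  - task 6 (Implement): parent_id=4 -> Migrate
  - task 7 (Optimize): parent_id=1 -> Refactor
  - task 8 (Research): parent_id=7 -> Optimize

SQL:
SELECT a.name AS item, b.name AS parent
FROM tasks a
LEFT JOIN tasks b ON a.parent_id = b.id

Result:
item      | parent  
----------+---------
Refactor  | NULL    
Document  | NULL    
Design    | Refactor
Migrate   | Refactor
Deploy    | NULL    
Implement | Migrate 
Optimize  | Refactor
Research  | Optimize


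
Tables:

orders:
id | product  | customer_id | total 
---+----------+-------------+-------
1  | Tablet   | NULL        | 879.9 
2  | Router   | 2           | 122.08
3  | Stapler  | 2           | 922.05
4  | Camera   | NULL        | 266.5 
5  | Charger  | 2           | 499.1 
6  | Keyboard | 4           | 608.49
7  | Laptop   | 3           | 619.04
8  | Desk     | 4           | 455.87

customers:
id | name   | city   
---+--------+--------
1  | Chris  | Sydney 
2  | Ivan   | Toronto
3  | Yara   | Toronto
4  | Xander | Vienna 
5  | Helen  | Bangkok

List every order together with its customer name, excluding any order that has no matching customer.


INNER JOIN keeps only orders rows whose customer_id matches an id in customers. Walk through each order:
  - order 1 (Tablet): customer_id=NULL, no match -> dropped
  - order 2 (Router): customer_id=2 -> matches Ivan
  - order 3 (Stapler): customer_id=2 -> matches Ivan
  - order 4 (Camera): customer_id=NULL, no match -> dropped
  - order 5 (Charger): customer_id=2 -> matches Ivan
  - order 6 (Keyboard): customer_id=4 -> matches Xander
  - order 7 (Laptop): customer_id=3 -> matches Yara
  - order 8 (Desk): customer_id=4 -> matches Xander
So 2 of 8 rows are dropped.

SQL:
SELECT a.product, b.name AS customer
FROM orders a
INNER JOIN customers b ON a.customer_id = b.id

Result:
product  | customer
---------+---------
Router   | Ivan    
Stapler  | Ivan    
Charger  | Ivan    
Keyboard | Xander  
Laptop   | Yara    
Desk     | Xander  


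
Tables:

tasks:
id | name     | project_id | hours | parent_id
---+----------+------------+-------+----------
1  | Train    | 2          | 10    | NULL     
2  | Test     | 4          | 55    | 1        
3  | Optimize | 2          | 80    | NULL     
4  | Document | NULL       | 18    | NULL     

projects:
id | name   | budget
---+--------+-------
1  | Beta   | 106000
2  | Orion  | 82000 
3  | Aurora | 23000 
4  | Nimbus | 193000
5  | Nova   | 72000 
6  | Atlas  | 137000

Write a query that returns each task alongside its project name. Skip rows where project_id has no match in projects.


INNER JOIN keeps only tasks rows whose project_id matches an id in projects. Walk through each task:
  - task 1 (Train): project_id=2 -> matches Orion
  - task 2 (Test): project_id=4 -> matches Nimbus
  - task 3 (Optimize): project_id=2 -> matches Orion
  - task 4 (Document): project_id=NULL, no match -> dropped
So 1 of 4 rows is dropped.

SQL:
SELECT a.name, b.name AS project
FROM tasks a
INNER JOIN projects b ON a.project_id = b.id

Result:
name     | project
---------+--------
Train    | Orion  
Test     | Nimbus 
Optimize | Orion  


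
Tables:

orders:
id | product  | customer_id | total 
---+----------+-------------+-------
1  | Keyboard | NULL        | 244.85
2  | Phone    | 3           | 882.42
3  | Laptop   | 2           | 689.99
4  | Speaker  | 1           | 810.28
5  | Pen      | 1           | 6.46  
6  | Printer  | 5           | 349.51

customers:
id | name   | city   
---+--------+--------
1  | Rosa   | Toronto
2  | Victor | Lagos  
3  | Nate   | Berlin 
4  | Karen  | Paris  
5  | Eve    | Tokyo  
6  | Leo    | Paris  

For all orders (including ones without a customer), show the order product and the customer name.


LEFT JOIN keeps every row from orders (the left table); where customer_id has no match in customers, the customer columns become NULL. Walk through each order:
  - order 1 (Keyboard): customer_id=NULL, no match -> kept with NULL
  - order 2 (Phone): customer_id=3 -> matches Nate
  - order 3 (Laptop): customer_id=2 -> matches Victor
  - order 4 (Speaker): customer_id=1 -> matches Rosa
  - order 5 (Pen): customer_id=1 -> matches Rosa
  - order 6 (Printer): customer_id=5 -> matches Eve
All 6 rows appear; 1 has NULL customer.

SQL:
SELECT a.product, b.name AS customer
FROM orders a
LEFT JOIN customers b ON a.customer_id = b.id

Result:
product  | customer
---------+---------
Keyboard | NULL    
Phone    | Nate    
Laptop   | Victor  
Speaker  | Rosa    
Pen      | Rosa    
Printer  | Eve     


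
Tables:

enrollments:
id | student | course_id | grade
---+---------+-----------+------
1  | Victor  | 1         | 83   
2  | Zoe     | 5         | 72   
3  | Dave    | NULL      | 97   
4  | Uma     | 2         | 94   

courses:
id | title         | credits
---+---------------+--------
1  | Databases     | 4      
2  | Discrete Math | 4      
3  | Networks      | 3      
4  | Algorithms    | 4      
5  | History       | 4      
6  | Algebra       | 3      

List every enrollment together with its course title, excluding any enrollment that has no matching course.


INNER JOIN keeps only enrollments rows whose course_id matches an id in courses. Walk through each enrollment:
  - enrollment 1 (Victor): course_id=1 -> matches Databases
  - enrollment 2 (Zoe): course_id=5 -> matches History
  - enrollment 3 (Dave): course_id=NULL, no match -> dropped
  - enrollment 4 (Uma): course_id=2 -> matches Discrete Math
So 1 of 4 rows is dropped.

SQL:
SELECT a.student, b.title AS course
FROM enrollments a
INNER JOIN courses b ON a.course_id = b.id

Result:
student | course       
--------+--------------
Victor  | Databases    
Zoe     | History      
Uma     | Discrete Math


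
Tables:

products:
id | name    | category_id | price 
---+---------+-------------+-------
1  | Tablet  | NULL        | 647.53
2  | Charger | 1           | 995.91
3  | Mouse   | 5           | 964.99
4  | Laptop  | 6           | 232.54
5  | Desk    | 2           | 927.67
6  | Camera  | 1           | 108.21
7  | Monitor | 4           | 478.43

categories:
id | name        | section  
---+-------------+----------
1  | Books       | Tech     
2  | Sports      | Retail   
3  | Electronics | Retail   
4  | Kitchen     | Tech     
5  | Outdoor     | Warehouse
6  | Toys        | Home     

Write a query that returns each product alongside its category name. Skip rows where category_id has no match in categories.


INNER JOIN keeps only products rows whose category_id matches an id in categories. Walk through each product:
  - product 1 (Tablet): category_id=NULL, no match -> dropped
  - product 2 (Charger): category_id=1 -> matches Books
  - product 3 (Mouse): category_id=5 -> matches Outdoor
  - product 4 (Laptop): category_id=6 -> matches Toys
  - product 5 (Desk): category_id=2 -> matches Sports
  - product 6 (Camera): category_id=1 -> matches Books
  - product 7 (Monitor): category_id=4 -> matches Kitchen
So 1 of 7 rows is dropped.

SQL:
SELECT a.name, b.name AS category
FROM products a
INNER JOIN categories b ON a.category_id = b.id

Result:
name    | category
--------+---------
Charger | Books   
Mouse   | Outdoor 
Laptop  | Toys    
Desk    | Sports  
Camera  | Books   
Monitor | Kitchen 


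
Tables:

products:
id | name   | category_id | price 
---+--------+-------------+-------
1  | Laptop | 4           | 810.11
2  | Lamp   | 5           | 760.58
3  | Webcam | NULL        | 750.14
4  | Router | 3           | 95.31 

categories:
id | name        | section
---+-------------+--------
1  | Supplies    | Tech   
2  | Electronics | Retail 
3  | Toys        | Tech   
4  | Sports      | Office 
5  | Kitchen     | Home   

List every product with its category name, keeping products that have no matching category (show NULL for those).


LEFT JOIN keeps every row from products (the left table); where category_id has no match in categories, the category columns become NULL. Walk through each product:
  - product 1 (Laptop): category_id=4 -> matches Sports
  - product 2 (Lamp): category_id=5 -> matches Kitchen
  - product 3 (Webcam): category_id=NULL, no match -> kept with NULL
  - product 4 (Router): category_id=3 -> matches Toys
All 4 rows appear; 1 has NULL category.

SQL:
SELECT a.name, b.name AS category
FROM products a
LEFT JOIN categories b ON a.category_id = b.id

Result:
name   | category
-------+---------
Laptop | Sports  
Lamp   | Kitchen 
Webcam | NULL    
Router | Toys    


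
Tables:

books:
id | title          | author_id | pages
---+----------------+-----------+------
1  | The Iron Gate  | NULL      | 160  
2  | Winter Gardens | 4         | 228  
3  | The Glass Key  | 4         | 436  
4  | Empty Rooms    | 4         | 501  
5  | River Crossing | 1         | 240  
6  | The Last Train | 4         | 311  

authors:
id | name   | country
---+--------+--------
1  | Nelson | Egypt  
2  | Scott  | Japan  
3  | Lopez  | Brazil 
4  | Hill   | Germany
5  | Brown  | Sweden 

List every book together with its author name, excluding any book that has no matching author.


INNER JOIN keeps only books rows whose author_id matches an id in authors. Walk through each book:
  - book 1 (The Iron Gate): author_id=NULL, no match -> dropped
  - book 2 (Winter Gardens): author_id=4 -> matches Hill
  - book 3 (The Glass Key): author_id=4 -> matches Hill
  - book 4 (Empty Rooms): author_id=4 -> matches Hill
  - book 5 (River Crossing): author_id=1 -> matches Nelson
  - book 6 (The Last Train): author_id=4 -> matches Hill
So 1 of 6 rows is dropped.

SQL:
SELECT a.title, b.name AS author
FROM books a
INNER JOIN authors b ON a.author_id = b.id

Result:
title          | author
---------------+-------
Winter Gardens | Hill  
The Glass Key  | Hill  
Empty Rooms    | Hill  
River Crossing | Nelson
The Last Train | Hill  


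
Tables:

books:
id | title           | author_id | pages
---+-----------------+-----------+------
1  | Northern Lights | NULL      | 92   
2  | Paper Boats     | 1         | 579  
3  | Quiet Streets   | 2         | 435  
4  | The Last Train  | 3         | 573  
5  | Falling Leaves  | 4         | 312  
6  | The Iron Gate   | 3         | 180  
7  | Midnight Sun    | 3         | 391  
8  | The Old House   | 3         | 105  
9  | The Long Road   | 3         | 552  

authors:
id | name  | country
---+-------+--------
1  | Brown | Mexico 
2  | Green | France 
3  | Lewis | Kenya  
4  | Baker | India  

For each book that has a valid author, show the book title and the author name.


INNER JOIN keeps only books rows whose author_id matches an id in authors. Walk through each book:
  - book 1 (Northern Lights): author_id=NULL, no match -> dropped
  - book 2 (Paper Boats): author_id=1 -> matches Brown
  - book 3 (Quiet Streets): author_id=2 -> matches Green
  - book 4 (The Last Train): author_id=3 -> matches Lewis
  - book 5 (Falling Leaves): author_id=4 -> matches Baker
  - book 6 (The Iron Gate): author_id=3 -> matches Lewis
  - book 7 (Midnight Sun): author_id=3 -> matches Lewis
  - book 8 (The Old House): author_id=3 -> matches Lewis
  - book 9 (The Long Road): author_id=3 -> matches Lewis
So 1 of 9 rows is dropped.

SQL:
SELECT a.title, b.name AS author
FROM books a
INNER JOIN authors b ON a.author_id = b.id

Result:
title          | author
---------------+-------
Paper Boats    | Brown 
Quiet Streets  | Green 
The Last Train | Lewis 
Falling Leaves | Baker 
The Iron Gate  | Lewis 
Midnight Sun   | Lewis 
The Old House  | Lewis 
The Long Road  | Lewis 


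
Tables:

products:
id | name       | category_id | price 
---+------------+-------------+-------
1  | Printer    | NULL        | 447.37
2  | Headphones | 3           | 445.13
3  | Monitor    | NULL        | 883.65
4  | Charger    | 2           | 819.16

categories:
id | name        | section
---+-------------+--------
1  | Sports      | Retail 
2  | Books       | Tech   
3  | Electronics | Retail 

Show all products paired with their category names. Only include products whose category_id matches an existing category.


INNER JOIN keeps only products rows whose category_id matches an id in categories. Walk through each product:
  - product 1 (Printer): category_id=NULL, no match -> dropped
  - product 2 (Headphones): category_id=3 -> matches Electronics
  - product 3 (Monitor): category_id=NULL, no match -> dropped
  - product 4 (Charger): category_id=2 -> matches Books
So 2 of 4 rows are dropped.

SQL:
SELECT a.name, b.name AS category
FROM products a
INNER JOIN categories b ON a.category_id = b.id

Result:
name       | category   
-----------+------------
Headphones | Electronics
Charger    | Books      


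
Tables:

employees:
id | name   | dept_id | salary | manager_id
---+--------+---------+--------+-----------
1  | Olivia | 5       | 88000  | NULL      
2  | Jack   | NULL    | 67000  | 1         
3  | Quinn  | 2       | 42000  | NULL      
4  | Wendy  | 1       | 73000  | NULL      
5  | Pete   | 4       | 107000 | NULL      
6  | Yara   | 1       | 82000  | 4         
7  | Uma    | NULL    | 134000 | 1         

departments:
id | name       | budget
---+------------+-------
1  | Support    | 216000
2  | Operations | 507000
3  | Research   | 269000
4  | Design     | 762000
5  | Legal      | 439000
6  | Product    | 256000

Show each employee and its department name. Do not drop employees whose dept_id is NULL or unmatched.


LEFT JOIN keeps every row from employees (the left table); where dept_id has no match in departments, the department columns become NULL. Walk through each employee:
  - employee 1 (Olivia): dept_id=5 -> matches Legal
  - employee 2 (Jack): dept_id=NULL, no match -> kept with NULL
  - employee 3 (Quinn): dept_id=2 -> matches Operations
  - employee 4 (Wendy): dept_id=1 -> matches Support
  - employee 5 (Pete): dept_id=4 -> matches Design
  - employee 6 (Yara): dept_id=1 -> matches Support
  - employee 7 (Uma): dept_id=NULL, no match -> kept with NULL
All 7 rows appear; 2 have NULL department.

SQL:
SELECT a.name, b.name AS department
FROM employees a
LEFT JOIN departments b ON a.dept_id = b.id

Result:
name   | department
-------+-----------
Olivia | Legal     
Jack   | NULL      
Quinn  | Operations
Wendy  | Support   
Pete   | Design    
Yara   | Support   
Uma    | NULL      


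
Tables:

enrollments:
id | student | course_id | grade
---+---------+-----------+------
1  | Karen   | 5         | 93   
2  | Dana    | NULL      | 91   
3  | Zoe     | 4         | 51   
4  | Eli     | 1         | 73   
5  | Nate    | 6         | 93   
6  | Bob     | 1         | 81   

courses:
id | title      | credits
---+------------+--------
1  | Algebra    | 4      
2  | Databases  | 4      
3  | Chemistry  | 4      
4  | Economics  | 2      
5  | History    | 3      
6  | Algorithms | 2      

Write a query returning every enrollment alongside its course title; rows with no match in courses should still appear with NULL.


LEFT JOIN keeps every row from enrollments (the left table); where course_id has no match in courses, the course columns become NULL. Walk through each enrollment:
  - enrollment 1 (Karen): course_id=5 -> matches History
  - enrollment 2 (Dana): course_id=NULL, no match -> kept with NULL
  - enrollment 3 (Zoe): course_id=4 -> matches Economics
  - enrollment 4 (Eli): course_id=1 -> matches Algebra
  - enrollment 5 (Nate): course_id=6 -> matches Algorithms
  - enrollment 6 (Bob): course_id=1 -> matches Algebra
All 6 rows appear; 1 has NULL course.

SQL:
SELECT a.student, b.title AS course
FROM enrollments a
LEFT JOIN courses b ON a.course_id = b.id

Result:
student | course    
--------+-----------
Karen   | History   
Dana    | NULL      
Zoe     | Economics 
Eli     | Algebra   
Nate    | Algorithms
Bob     | Algebra   


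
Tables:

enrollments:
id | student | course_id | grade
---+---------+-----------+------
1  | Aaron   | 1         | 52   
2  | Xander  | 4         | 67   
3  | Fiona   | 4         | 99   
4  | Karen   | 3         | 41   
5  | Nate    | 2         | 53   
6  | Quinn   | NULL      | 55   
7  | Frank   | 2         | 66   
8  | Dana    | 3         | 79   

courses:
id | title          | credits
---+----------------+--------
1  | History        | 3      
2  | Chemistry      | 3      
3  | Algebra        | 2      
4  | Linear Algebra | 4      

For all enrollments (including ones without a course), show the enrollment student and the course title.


LEFT JOIN keeps every row from enrollments (the left table); where course_id has no match in courses, the course columns become NULL. Walk through each enrollment:
  - enrollment 1 (Aaron): course_id=1 -> matches History
  - enrollment 2 (Xander): course_id=4 -> matches Linear Algebra
  - enrollment 3 (Fiona): course_id=4 -> matches Linear Algebra
  - enrollment 4 (Karen): course_id=3 -> matches Algebra
  - enrollment 5 (Nate): course_id=2 -> matches Chemistry
  - enrollment 6 (Quinn): course_id=NULL, no match -> kept with NULL
  - enrollment 7 (Frank): course_id=2 -> matches Chemistry
  - enrollment 8 (Dana): course_id=3 -> matches Algebra
All 8 rows appear; 1 has NULL course.

SQL:
SELECT a.student, b.title AS course
FROM enrollments a
LEFT JOIN courses b ON a.course_id = b.id

Result:
student | course        
--------+---------------
Aaron   | History       
Xander  | Linear Algebra
Fiona   | Linear Algebra
Karen   | Algebra       
Nate    | Chemistry     
Quinn   | NULL          
Frank   | Chemistry     
Dana    | Algebra       


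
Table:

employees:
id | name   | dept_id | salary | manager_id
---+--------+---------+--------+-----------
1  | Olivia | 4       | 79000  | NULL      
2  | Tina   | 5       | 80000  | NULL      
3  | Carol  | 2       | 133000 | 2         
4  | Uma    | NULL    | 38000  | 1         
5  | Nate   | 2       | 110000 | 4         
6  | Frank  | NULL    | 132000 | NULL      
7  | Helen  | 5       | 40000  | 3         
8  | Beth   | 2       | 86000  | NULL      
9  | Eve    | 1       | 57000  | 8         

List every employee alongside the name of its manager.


This is a self-join: employees is joined to a second copy of itself, matching each row's manager_id to another row's id. Use LEFT JOIN so rows with manager_id=NULL are kept.
  - employee 1 (Olivia): manager_id=NULL -> NULL
  - employee 2 (Tina): manager_id=NULL -> NULL
  - employee 3 (Carol): manager_id=2 -> Tina
  - employee 4 (Uma): manager_id=1 -> Olivia
  - employee 5 (Nate): manager_id=4 -> Uma
  - employee 6 (Frank): manager_id=NULL -> NULL
  - employee 7 (Helen): manager_id=3 -> Carol
  - employee 8 (Beth): manager_id=NULL -> NULL
  - employee 9 (Eve): manager_id=8 -> Beth

SQL:
SELECT a.name AS item, b.name AS manager
FROM employees a
LEFT JOIN employees b ON a.manager_id = b.id

Result:
item   | manager
-------+--------
Olivia | NULL   
Tina   | NULL   
Carol  | Tina   
Uma    | Olivia 
Nate   | Uma    
Frank  | NULL   
Helen  | Carol  
Beth   | NULL   
Eve    | Beth   


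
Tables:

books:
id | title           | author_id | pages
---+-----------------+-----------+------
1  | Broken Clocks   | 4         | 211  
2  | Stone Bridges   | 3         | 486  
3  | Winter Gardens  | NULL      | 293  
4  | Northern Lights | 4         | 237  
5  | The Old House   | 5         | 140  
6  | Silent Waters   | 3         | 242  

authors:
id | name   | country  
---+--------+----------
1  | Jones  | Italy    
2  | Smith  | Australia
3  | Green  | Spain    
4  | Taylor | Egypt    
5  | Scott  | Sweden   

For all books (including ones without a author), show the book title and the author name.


LEFT JOIN keeps every row from books (the left table); where author_id has no match in authors, the author columns become NULL. Walk through each book:
  - book 1 (Broken Clocks): author_id=4 -> matches Taylor
  - book 2 (Stone Bridges): author_id=3 -> matches Green
  - book 3 (Winter Gardens): author_id=NULL, no match -> kept with NULL
  - book 4 (Northern Lights): author_id=4 -> matches Taylor
  - book 5 (The Old House): author_id=5 -> matches Scott
  - book 6 (Silent Waters): author_id=3 -> matches Green
All 6 rows appear; 1 has NULL author.

SQL:
SELECT a.title, b.name AS author
FROM books a
LEFT JOIN authors b ON a.author_id = b.id

Result:
title           | author
----------------+-------
Broken Clocks   | Taylor
Stone Bridges   | Green 
Winter Gardens  | NULL  
Northern Lights | Taylor
The Old House   | Scott 
Silent Waters   | Green 


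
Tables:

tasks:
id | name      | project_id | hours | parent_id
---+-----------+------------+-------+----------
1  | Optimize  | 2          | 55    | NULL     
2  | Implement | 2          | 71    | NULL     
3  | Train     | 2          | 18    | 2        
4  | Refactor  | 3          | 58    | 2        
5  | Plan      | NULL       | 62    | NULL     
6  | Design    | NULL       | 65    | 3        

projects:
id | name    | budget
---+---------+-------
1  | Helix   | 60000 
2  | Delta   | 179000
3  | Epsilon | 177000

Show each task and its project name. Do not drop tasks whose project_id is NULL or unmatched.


LEFT JOIN keeps every row from tasks (the left table); where project_id has no match in projects, the project columns become NULL. Walk through each task:
  - task 1 (Optimize): project_id=2 -> matches Delta
  - task 2 (Implement): project_id=2 -> matches Delta
  - task 3 (Train): project_id=2 -> matches Delta
  - task 4 (Refactor): project_id=3 -> matches Epsilon
  - task 5 (Plan): project_id=NULL, no match -> kept with NULL
  - task 6 (Design): project_id=NULL, no match -> kept with NULL
All 6 rows appear; 2 have NULL project.

SQL:
SELECT a.name, b.name AS project
FROM tasks a
LEFT JOIN projects b ON a.project_id = b.id

Result:
name      | project
----------+--------
Optimize  | Delta  
Implement | Delta  
Train     | Delta  
Refactor  | Epsilon
Plan      | NULL   
Design    | NULL   


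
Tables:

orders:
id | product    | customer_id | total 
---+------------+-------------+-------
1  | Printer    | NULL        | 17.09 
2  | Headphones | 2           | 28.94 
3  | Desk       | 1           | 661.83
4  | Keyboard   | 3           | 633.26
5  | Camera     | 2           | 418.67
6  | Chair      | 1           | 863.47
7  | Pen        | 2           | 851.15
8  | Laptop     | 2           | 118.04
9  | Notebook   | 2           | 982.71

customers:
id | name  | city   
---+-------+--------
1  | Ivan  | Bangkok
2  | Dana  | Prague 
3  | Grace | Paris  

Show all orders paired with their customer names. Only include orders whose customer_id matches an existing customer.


INNER JOIN keeps only orders rows whose customer_id matches an id in customers. Walk through each order:
  - order 1 (Printer): customer_id=NULL, no match -> dropped
  - order 2 (Headphones): customer_id=2 -> matches Dana
  - order 3 (Desk): customer_id=1 -> matches Ivan
  - order 4 (Keyboard): customer_id=3 -> matches Grace
  - order 5 (Camera): customer_id=2 -> matches Dana
  - order 6 (Chair): customer_id=1 -> matches Ivan
  - order 7 (Pen): customer_id=2 -> matches Dana
  - order 8 (Laptop): customer_id=2 -> matches Dana
  - order 9 (Notebook): customer_id=2 -> matches Dana
So 1 of 9 rows is dropped.

SQL:
SELECT a.product, b.name AS customer
FROM orders a
INNER JOIN customers b ON a.customer_id = b.id

Result:
product    | customer
-----------+---------
Headphones | Dana    
Desk       | Ivan    
Keyboard   | Grace   
Camera     | Dana    
Chair      | Ivan    
Pen        | Dana    
Laptop     | Dana    
Notebook   | Dana    


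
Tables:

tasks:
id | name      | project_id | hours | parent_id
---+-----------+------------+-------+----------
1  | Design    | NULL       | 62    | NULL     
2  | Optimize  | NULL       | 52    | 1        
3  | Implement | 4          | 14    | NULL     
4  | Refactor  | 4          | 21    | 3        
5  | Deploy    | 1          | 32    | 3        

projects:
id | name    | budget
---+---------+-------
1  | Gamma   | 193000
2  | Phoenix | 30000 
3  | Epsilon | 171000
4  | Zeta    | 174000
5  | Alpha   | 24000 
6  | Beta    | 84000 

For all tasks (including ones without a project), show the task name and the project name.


LEFT JOIN keeps every row from tasks (the left table); where project_id has no match in projects, the project columns become NULL. Walk through each task:
  - task 1 (Design): project_id=NULL, no match -> kept with NULL
  - task 2 (Optimize): project_id=NULL, no match -> kept with NULL
  - task 3 (Implement): project_id=4 -> matches Zeta
  - task 4 (Refactor): project_id=4 -> matches Zeta
  - task 5 (Deploy): project_id=1 -> matches Gamma
All 5 rows appear; 2 have NULL project.

SQL:
SELECT a.name, b.name AS project
FROM tasks a
LEFT JOIN projects b ON a.project_id = b.id

Result:
name      | project
----------+--------
Design    | NULL   
Optimize  | NULL   
Implement | Zeta   
Refactor  | Zeta   
Deploy    | Gamma  
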